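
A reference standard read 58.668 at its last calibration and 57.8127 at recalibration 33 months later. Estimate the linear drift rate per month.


rate = (v2 - v1) / months
= (57.8127 - 58.668) / 33
= -0.8553 / 33
= -0.0259

-0.0259


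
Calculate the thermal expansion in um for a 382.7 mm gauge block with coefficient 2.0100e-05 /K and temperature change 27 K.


dL = L * alpha * dT
= 382.7 * 2.0100e-05 * 27
= 0.2076913 mm
dL_um = 0.2076913 * 1000 = 207.6913 um

207.6913


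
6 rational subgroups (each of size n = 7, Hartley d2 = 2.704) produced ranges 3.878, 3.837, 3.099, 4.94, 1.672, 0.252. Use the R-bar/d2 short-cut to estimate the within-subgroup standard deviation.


R_bar = (3.878 + 3.837 + 3.099 + 4.94 + 1.672 + 0.252) / 6
R_bar = 17.678 / 6 = 2.9463333
sigma_hat = R_bar / d2 = 2.9463333 / 2.704 = 1.0896

1.0896


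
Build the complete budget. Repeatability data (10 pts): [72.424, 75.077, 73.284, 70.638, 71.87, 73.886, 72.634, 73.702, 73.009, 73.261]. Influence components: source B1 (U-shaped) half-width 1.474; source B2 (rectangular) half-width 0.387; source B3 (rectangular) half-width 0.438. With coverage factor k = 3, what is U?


mean = (72.424 + 75.077 + 73.284 + 70.638 + 71.87 + 73.886 + 72.634 + 73.702 + 73.009 + 73.261) / 10 = 72.9785
s = sqrt(sum((x - mean)^2)/(n-1)) = 1.2045119
u_A = s / sqrt(n) = 1.2045119 / sqrt(10) = 0.38090011
u_B1 = 1.474 / sqrt(2) = 1.0422754
u_B2 = 0.387 / sqrt(3) = 0.22343455
u_B3 = 0.438 / sqrt(3) = 0.25287942
uc = sqrt(0.38090011^2 + 1.0422754^2 + 0.22343455^2 + 0.25287942^2) = 1.1598681
U = k * uc = 3 * 1.1598681
U = 3.4796

3.4796


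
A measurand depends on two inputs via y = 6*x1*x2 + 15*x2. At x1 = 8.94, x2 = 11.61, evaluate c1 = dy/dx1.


y = 6*x1*x2 + 15*x2
dy/dx1 = 6*x2
Evaluate at x2 = 11.61: c1 = 6 * 11.61
c1 = 69.6600

69.6600


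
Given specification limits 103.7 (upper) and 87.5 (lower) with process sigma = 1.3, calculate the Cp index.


Cp = (USL - LSL) / (6 * sigma)
= (103.7 - 87.5) / (6 * 1.3)
= 16.2000 / 7.8000
= 2.0769

2.0769


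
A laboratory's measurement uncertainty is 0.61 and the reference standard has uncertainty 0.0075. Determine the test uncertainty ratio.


TUR = u_lab / u_ref
= 0.61 / 0.0075
= 81.3333

81.3333


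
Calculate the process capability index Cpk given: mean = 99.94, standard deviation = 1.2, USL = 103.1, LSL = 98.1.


Cpu = (USL - mean) / (3*sigma) = (103.1 - 99.94) / (3*1.2) = 0.8778
Cpl = (mean - LSL) / (3*sigma) = (99.94 - 98.1) / (3*1.2) = 0.5111
Cpk = min(Cpu, Cpl) = 0.5111

0.5111


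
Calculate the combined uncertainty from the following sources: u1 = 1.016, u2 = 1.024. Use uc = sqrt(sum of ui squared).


uc = sqrt(1.016^2 + 1.024^2)
uc = sqrt(2.080832)
uc = 1.4425

1.4425


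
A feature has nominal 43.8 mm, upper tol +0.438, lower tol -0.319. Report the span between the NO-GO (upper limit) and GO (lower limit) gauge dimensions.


GO = nominal - lower_tol (smallest hole = maximum material condition)
GO = 43.8 - 0.319 = 43.481
NO-GO = nominal + upper_tol (largest hole = least material condition)
NO-GO = 43.8 + 0.438 = 44.238
spread = NO-GO - GO = 44.238 - 43.481 = 0.7570

0.7570


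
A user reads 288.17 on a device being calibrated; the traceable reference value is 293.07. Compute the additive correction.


Correction = standard - reading
= 293.07 - 288.17
= 4.9000

4.9000


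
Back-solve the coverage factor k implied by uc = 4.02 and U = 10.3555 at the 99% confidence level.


k = U / uc
k = 10.3555 / 4.02
k = 2.576

2.576


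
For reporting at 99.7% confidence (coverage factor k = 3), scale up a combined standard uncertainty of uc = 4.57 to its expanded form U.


U = k * uc
U = 3 * 4.57
U = 13.7100

13.7100


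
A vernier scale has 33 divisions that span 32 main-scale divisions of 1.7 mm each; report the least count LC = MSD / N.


LC = MSD / n_div
= 1.7 / 33
= 0.0515

0.0515


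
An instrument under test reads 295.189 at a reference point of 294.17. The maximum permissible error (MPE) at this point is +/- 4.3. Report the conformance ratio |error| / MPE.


e = indication - reference = 295.189 - 294.17 = 1.0190
|e| = 1.0190
ratio = |e| / MPE = 1.0190 / 4.3
ratio = 0.2370

0.2370


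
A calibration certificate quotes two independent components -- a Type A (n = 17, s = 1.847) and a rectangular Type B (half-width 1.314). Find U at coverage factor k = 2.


u_A = s / sqrt(n) = 1.847 / sqrt(17) = 0.4479633
u_B = half_width / sqrt(3) = 1.314 / sqrt(3) = 0.75863825
uc = sqrt(u_A^2 + u_B^2) = sqrt(0.4479633^2 + 0.75863825^2) = 0.8810239
U = k * uc = 2 * 0.8810239
U = 1.7620

1.7620


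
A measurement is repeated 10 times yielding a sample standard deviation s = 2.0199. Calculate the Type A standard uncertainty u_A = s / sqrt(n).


u_A = s / sqrt(n)
u_A = 2.0199 / sqrt(10)
u_A = 2.0199 / 3.1622777
u_A = 0.6387

0.6387


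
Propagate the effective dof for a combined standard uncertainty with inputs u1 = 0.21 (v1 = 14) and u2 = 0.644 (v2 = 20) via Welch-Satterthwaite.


uc = sqrt(u1^2 + u2^2) = sqrt(0.21^2 + 0.644^2) = 0.67737434
v_eff = uc^4 / (u1^4/v1 + u2^4/v2)
= 0.67737434^4 / (0.21^4/14 + 0.644^4/20)
= 0.21053047 / 0.0087392125
v_eff = 24.0903

24.0903


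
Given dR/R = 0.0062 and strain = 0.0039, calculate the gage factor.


GF = (dR/R) / epsilon
= 0.0062 / 0.0039
= 1.5897

1.5897


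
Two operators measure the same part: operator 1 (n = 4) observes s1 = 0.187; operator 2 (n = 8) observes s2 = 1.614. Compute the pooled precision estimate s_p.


s_p = sqrt(((n1-1)*s1^2 + (n2-1)*s2^2) / (n1+n2-2))
numerator = (4-1)*0.187^2 + (8-1)*1.614^2 = 0.104907 + 18.234972 = 18.339879
denominator = 4 + 8 - 2 = 10
s_p^2 = 18.339879 / 10 = 1.8339879
s_p = sqrt(1.8339879) = 1.3542

1.3542


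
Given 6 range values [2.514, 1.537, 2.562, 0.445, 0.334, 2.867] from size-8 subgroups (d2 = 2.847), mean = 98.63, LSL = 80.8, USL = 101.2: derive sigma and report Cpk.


R_bar = (2.514 + 1.537 + 2.562 + 0.445 + 0.334 + 2.867) / 6 = 1.7098333
sigma = R_bar / d2 = 1.7098333 / 2.847 = 0.60057369
Cp = (USL - LSL)/(6*sigma) = (101.2 - 80.8)/(6*0.60057369) = 5.6613
Cpu = (101.2 - 98.63)/(3*0.60057369) = 1.4264
Cpl = (98.63 - 80.8)/(3*0.60057369) = 9.8961
Cpk = min(Cpu, Cpl) = 1.4264

1.4264


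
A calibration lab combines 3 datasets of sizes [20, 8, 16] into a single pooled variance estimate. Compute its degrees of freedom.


nu = sum_i (n_i - 1)
nu = ((20 - 1) + (8 - 1) + (16 - 1))
nu = 19 + 7 + 15
nu = 41

41


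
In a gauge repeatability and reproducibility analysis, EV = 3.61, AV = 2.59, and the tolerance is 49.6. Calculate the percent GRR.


GRR = sqrt(EV^2 + AV^2) = sqrt(3.61^2 + 2.59^2) = 4.4429945
%GRR = GRR / tol * 100 = 4.4429945 / 49.6 * 100
%GRR = 8.9577

8.9577


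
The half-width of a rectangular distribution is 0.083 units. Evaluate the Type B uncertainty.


u_B = half_width / sqrt(3)
u_B = 0.083 / 1.7320508
u_B = 0.0479

0.0479


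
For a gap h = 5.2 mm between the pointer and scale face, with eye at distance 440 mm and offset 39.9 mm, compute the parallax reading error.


error = h * offset / d
= 5.2 * 39.9 / 440
= 0.4715

0.4715


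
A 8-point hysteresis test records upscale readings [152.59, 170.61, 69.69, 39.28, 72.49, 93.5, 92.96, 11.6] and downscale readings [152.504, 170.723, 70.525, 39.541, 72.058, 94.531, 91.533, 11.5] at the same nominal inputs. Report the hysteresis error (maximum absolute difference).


|152.59 - 152.504| = 0.0860
|170.61 - 170.723| = 0.1130
|69.69 - 70.525| = 0.8350
|39.28 - 39.541| = 0.2610
|72.49 - 72.058| = 0.4320
|93.5 - 94.531| = 1.0310
|92.96 - 91.533| = 1.4270
|11.6 - 11.5| = 0.1000
hysteresis = max(diffs) = 1.4270

1.4270


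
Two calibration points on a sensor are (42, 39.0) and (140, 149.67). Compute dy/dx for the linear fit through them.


slope = (y2 - y1) / (x2 - x1)
= (149.67 - 39.0) / (140 - 42)
= 110.6700 / 98
= 1.1293

1.1293


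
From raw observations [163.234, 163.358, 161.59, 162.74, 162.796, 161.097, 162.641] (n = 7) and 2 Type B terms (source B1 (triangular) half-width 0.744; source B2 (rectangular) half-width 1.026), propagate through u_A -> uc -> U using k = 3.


mean = (163.234 + 163.358 + 161.59 + 162.74 + 162.796 + 161.097 + 162.641) / 7 = 162.4937143
s = sqrt(sum((x - mean)^2)/(n-1)) = 0.8402628
u_A = s / sqrt(n) = 0.8402628 / sqrt(7) = 0.31758949
u_B1 = 0.744 / sqrt(6) = 0.30373673
u_B2 = 1.026 / sqrt(3) = 0.59236138
uc = sqrt(0.31758949^2 + 0.30373673^2 + 0.59236138^2) = 0.73757107
U = k * uc = 3 * 0.73757107
U = 2.2127

2.2127


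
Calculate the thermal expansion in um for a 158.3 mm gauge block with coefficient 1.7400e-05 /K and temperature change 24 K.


dL = L * alpha * dT
= 158.3 * 1.7400e-05 * 24
= 0.0661061 mm
dL_um = 0.0661061 * 1000 = 66.1061 um

66.1061


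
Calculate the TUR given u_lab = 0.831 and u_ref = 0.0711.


TUR = u_lab / u_ref
= 0.831 / 0.0711
= 11.6878

11.6878


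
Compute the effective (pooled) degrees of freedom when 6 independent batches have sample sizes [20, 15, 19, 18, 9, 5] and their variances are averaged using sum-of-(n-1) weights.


nu = sum_i (n_i - 1)
nu = ((20 - 1) + (15 - 1) + (19 - 1) + (18 - 1) + (9 - 1) + (5 - 1))
nu = 19 + 14 + 18 + 17 + 8 + 4
nu = 80

80


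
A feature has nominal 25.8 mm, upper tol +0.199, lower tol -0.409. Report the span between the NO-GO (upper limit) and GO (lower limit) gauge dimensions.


GO = nominal - lower_tol (smallest hole = maximum material condition)
GO = 25.8 - 0.409 = 25.391
NO-GO = nominal + upper_tol (largest hole = least material condition)
NO-GO = 25.8 + 0.199 = 25.999
spread = NO-GO - GO = 25.999 - 25.391 = 0.6080

0.6080


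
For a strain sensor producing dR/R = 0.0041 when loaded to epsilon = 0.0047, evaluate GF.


GF = (dR/R) / epsilon
= 0.0041 / 0.0047
= 0.8723

0.8723


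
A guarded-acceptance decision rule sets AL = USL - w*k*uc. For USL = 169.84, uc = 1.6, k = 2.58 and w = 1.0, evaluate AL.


U = k * uc = 2.58 * 1.6 = 4.128
guard band g = w * U = 1.0 * 4.128 = 4.128
AL = USL - g = 169.84 - 4.128
AL = 165.7120

165.7120


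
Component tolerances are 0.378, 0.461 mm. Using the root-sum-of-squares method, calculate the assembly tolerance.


RSS = sqrt(0.378^2 + 0.461^2)
= sqrt(0.355405)
= 0.5962

0.5962


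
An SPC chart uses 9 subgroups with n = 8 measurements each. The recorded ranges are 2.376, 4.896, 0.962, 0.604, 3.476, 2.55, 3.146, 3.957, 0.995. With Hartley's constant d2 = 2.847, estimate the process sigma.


R_bar = (2.376 + 4.896 + 0.962 + 0.604 + 3.476 + 2.55 + 3.146 + 3.957 + 0.995) / 9
R_bar = 22.962 / 9 = 2.5513333
sigma_hat = R_bar / d2 = 2.5513333 / 2.847 = 0.8961

0.8961


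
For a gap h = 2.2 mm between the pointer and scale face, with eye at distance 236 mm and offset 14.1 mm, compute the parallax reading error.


error = h * offset / d
= 2.2 * 14.1 / 236
= 0.1314

0.1314


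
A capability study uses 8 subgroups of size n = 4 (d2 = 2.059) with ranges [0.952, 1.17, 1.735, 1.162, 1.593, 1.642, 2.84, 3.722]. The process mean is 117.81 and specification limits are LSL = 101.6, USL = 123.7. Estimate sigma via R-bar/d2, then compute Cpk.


R_bar = (0.952 + 1.17 + 1.735 + 1.162 + 1.593 + 1.642 + 2.84 + 3.722) / 8 = 1.852
sigma = R_bar / d2 = 1.852 / 2.059 = 0.89946576
Cp = (USL - LSL)/(6*sigma) = (123.7 - 101.6)/(6*0.89946576) = 4.0950
Cpu = (123.7 - 117.81)/(3*0.89946576) = 2.1828
Cpl = (117.81 - 101.6)/(3*0.89946576) = 6.0073
Cpk = min(Cpu, Cpl) = 2.1828

2.1828


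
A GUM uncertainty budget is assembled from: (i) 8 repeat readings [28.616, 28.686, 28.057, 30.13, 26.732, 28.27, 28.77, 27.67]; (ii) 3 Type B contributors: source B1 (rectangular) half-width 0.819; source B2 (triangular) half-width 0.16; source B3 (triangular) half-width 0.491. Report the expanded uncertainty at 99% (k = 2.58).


mean = (28.616 + 28.686 + 28.057 + 30.13 + 26.732 + 28.27 + 28.77 + 27.67) / 8 = 28.366375
s = sqrt(sum((x - mean)^2)/(n-1)) = 0.978255
u_A = s / sqrt(n) = 0.978255 / sqrt(8) = 0.34586537
u_B1 = 0.819 / sqrt(3) = 0.47284987
u_B2 = 0.16 / sqrt(6) = 0.065319726
u_B3 = 0.491 / sqrt(6) = 0.20044991
uc = sqrt(0.34586537^2 + 0.47284987^2 + 0.065319726^2 + 0.20044991^2) = 0.62262082
U = k * uc = 2.58 * 0.62262082
U = 1.6064

1.6064


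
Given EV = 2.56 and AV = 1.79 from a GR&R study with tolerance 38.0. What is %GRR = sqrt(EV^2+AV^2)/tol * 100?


GRR = sqrt(EV^2 + AV^2) = sqrt(2.56^2 + 1.79^2) = 3.1237317
%GRR = GRR / tol * 100 = 3.1237317 / 38.0 * 100
%GRR = 8.2203

8.2203


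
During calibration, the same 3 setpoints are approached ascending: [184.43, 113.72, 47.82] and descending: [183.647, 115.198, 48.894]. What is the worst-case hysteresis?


|184.43 - 183.647| = 0.7830
|113.72 - 115.198| = 1.4780
|47.82 - 48.894| = 1.0740
hysteresis = max(diffs) = 1.4780

1.4780


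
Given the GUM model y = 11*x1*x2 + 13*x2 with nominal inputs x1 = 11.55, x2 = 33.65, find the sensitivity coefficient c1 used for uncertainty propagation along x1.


y = 11*x1*x2 + 13*x2
dy/dx1 = 11*x2
Evaluate at x2 = 33.65: c1 = 11 * 33.65
c1 = 370.1500

370.1500


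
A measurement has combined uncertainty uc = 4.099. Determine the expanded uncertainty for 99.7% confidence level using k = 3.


U = k * uc
U = 3 * 4.099
U = 12.2970

12.2970


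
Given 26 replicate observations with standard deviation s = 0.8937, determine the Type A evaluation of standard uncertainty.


u_A = s / sqrt(n)
u_A = 0.8937 / sqrt(26)
u_A = 0.8937 / 5.0990195
u_A = 0.1753

0.1753


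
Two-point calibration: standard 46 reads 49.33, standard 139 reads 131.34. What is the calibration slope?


slope = (y2 - y1) / (x2 - x1)
= (131.34 - 49.33) / (139 - 46)
= 82.0100 / 93
= 0.8818

0.8818


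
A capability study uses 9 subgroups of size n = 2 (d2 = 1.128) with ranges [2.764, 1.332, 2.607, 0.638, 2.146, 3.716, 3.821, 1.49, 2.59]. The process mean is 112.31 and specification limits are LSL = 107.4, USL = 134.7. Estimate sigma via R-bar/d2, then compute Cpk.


R_bar = (2.764 + 1.332 + 2.607 + 0.638 + 2.146 + 3.716 + 3.821 + 1.49 + 2.59) / 9 = 2.3448889
sigma = R_bar / d2 = 2.3448889 / 1.128 = 2.0788022
Cp = (USL - LSL)/(6*sigma) = (134.7 - 107.4)/(6*2.0788022) = 2.1888
Cpu = (134.7 - 112.31)/(3*2.0788022) = 3.5902
Cpl = (112.31 - 107.4)/(3*2.0788022) = 0.7873
Cpk = min(Cpu, Cpl) = 0.7873

0.7873


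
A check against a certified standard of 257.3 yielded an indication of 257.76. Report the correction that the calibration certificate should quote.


Correction = standard - reading
= 257.3 - 257.76
= -0.4600

-0.4600


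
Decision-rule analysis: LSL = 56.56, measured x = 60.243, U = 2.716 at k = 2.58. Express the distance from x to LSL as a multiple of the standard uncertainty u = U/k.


u = U / k = 2.716 / 2.58 = 1.0527132
margin = |LSL - x| = |56.56 - 60.243| = 3.683
z = margin / u = 3.683 / 1.0527132
z = 3.4986

3.4986


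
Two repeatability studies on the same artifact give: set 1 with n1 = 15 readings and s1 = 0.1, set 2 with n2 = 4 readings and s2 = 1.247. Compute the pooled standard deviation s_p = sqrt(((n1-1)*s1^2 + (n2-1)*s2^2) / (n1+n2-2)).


s_p = sqrt(((n1-1)*s1^2 + (n2-1)*s2^2) / (n1+n2-2))
numerator = (15-1)*0.1^2 + (4-1)*1.247^2 = 0.14 + 4.665027 = 4.805027
denominator = 15 + 4 - 2 = 17
s_p^2 = 4.805027 / 17 = 0.28264865
s_p = sqrt(0.28264865) = 0.5316

0.5316


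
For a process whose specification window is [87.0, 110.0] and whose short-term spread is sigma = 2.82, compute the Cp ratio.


Cp = (USL - LSL) / (6 * sigma)
= (110.0 - 87.0) / (6 * 2.82)
= 23.0000 / 16.9200
= 1.3593

1.3593


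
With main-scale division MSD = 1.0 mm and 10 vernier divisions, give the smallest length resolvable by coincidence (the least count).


LC = MSD / n_div
= 1.0 / 10
= 0.1000

0.1000


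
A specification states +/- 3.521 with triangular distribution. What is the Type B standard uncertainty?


u_B = half_width / sqrt(6)
u_B = 3.521 / 2.4494897
u_B = 1.4374

1.4374


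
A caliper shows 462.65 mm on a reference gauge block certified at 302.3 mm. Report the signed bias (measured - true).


Systematic error = measured - true
= 462.65 - 302.3
= 160.3500

160.3500


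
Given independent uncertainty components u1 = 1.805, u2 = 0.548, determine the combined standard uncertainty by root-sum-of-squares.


uc = sqrt(1.805^2 + 0.548^2)
uc = sqrt(3.558329)
uc = 1.8864

1.8864


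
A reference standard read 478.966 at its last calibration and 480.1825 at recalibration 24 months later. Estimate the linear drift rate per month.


rate = (v2 - v1) / months
= (480.1825 - 478.966) / 24
= 1.2165 / 24
= 0.0507

0.0507


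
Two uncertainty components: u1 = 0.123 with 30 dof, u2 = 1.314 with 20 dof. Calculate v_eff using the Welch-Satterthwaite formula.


uc = sqrt(u1^2 + u2^2) = sqrt(0.123^2 + 1.314^2) = 1.3197443
v_eff = uc^4 / (u1^4/v1 + u2^4/v2)
= 1.3197443^4 / (0.123^4/30 + 1.314^4/20)
= 3.033606 / 0.14906432
v_eff = 20.3510

20.3510


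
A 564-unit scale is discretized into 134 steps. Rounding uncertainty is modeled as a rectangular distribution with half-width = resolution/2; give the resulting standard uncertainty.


resolution = range / divisions
resolution = 564 / 134 = 4.2089552
u_res = resolution / (2*sqrt(3))
u_res = 4.2089552 / 3.4641016
u_res = 1.2150

1.2150


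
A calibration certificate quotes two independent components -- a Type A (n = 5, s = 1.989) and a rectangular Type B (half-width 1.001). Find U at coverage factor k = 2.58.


u_A = s / sqrt(n) = 1.989 / sqrt(5) = 0.88950784
u_B = half_width / sqrt(3) = 1.001 / sqrt(3) = 0.57792762
uc = sqrt(u_A^2 + u_B^2) = sqrt(0.88950784^2 + 0.57792762^2) = 1.060766
U = k * uc = 2.58 * 1.060766
U = 2.7368

2.7368


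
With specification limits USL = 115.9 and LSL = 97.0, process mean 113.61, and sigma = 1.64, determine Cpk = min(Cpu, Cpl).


Cpu = (USL - mean) / (3*sigma) = (115.9 - 113.61) / (3*1.64) = 0.4654
Cpl = (mean - LSL) / (3*sigma) = (113.61 - 97.0) / (3*1.64) = 3.3760
Cpk = min(Cpu, Cpl) = 0.4654

0.4654


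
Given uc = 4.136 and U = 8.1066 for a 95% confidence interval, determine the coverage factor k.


k = U / uc
k = 8.1066 / 4.136
k = 1.96

1.96


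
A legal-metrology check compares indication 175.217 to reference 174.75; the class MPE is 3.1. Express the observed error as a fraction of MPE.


e = indication - reference = 175.217 - 174.75 = 0.4670
|e| = 0.4670
ratio = |e| / MPE = 0.4670 / 3.1
ratio = 0.1506

0.1506


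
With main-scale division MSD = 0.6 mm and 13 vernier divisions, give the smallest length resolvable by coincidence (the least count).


LC = MSD / n_div
= 0.6 / 13
= 0.0462

0.0462


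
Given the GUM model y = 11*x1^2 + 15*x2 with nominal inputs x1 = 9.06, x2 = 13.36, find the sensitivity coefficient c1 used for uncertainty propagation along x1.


y = 11*x1^2 + 15*x2
dy/dx1 = 2*11*x1
Evaluate at x1 = 9.06: c1 = 22 * 9.06
c1 = 199.3200

199.3200


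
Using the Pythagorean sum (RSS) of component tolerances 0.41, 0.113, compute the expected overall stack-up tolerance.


RSS = sqrt(0.41^2 + 0.113^2)
= sqrt(0.180869)
= 0.4253

0.4253


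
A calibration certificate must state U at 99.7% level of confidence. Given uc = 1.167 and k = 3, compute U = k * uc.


U = k * uc
U = 3 * 1.167
U = 3.5010

3.5010


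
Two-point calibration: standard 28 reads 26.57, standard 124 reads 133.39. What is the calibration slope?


slope = (y2 - y1) / (x2 - x1)
= (133.39 - 26.57) / (124 - 28)
= 106.8200 / 96
= 1.1127

1.1127


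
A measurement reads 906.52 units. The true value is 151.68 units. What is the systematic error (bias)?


Systematic error = measured - true
= 906.52 - 151.68
= 754.8400

754.8400


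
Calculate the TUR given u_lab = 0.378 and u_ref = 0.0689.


TUR = u_lab / u_ref
= 0.378 / 0.0689
= 5.4862

5.4862


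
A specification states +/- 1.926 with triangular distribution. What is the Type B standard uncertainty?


u_B = half_width / sqrt(6)
u_B = 1.926 / 2.4494897
u_B = 0.7863

0.7863


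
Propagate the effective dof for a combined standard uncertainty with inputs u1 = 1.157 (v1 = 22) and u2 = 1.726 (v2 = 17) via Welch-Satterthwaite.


uc = sqrt(u1^2 + u2^2) = sqrt(1.157^2 + 1.726^2) = 2.0779136
v_eff = uc^4 / (u1^4/v1 + u2^4/v2)
= 2.0779136^4 / (1.157^4/22 + 1.726^4/17)
= 18.642749 / 0.60350627
v_eff = 30.8907

30.8907


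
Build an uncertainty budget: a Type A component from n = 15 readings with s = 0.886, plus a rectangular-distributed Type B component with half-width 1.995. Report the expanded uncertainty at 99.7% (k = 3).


u_A = s / sqrt(n) = 0.886 / sqrt(15) = 0.22876422
u_B = half_width / sqrt(3) = 1.995 / sqrt(3) = 1.1518138
uc = sqrt(u_A^2 + u_B^2) = sqrt(0.22876422^2 + 1.1518138^2) = 1.1743118
U = k * uc = 3 * 1.1743118
U = 3.5229

3.5229


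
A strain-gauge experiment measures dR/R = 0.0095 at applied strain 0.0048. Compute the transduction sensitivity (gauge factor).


GF = (dR/R) / epsilon
= 0.0095 / 0.0048
= 1.9792

1.9792


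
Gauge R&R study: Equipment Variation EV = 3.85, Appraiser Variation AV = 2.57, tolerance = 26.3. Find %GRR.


GRR = sqrt(EV^2 + AV^2) = sqrt(3.85^2 + 2.57^2) = 4.628974
%GRR = GRR / tol * 100 = 4.628974 / 26.3 * 100
%GRR = 17.6007

17.6007


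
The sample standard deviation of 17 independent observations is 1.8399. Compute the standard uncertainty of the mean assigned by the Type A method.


u_A = s / sqrt(n)
u_A = 1.8399 / sqrt(17)
u_A = 1.8399 / 4.1231056
u_A = 0.4462

0.4462


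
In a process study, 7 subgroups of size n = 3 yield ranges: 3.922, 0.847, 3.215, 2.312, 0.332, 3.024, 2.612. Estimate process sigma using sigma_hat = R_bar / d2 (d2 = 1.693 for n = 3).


R_bar = (3.922 + 0.847 + 3.215 + 2.312 + 0.332 + 3.024 + 2.612) / 7
R_bar = 16.264 / 7 = 2.3234286
sigma_hat = R_bar / d2 = 2.3234286 / 1.693 = 1.3724

1.3724


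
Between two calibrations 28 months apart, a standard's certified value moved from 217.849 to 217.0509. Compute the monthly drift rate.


rate = (v2 - v1) / months
= (217.0509 - 217.849) / 28
= -0.7981 / 28
= -0.0285

-0.0285


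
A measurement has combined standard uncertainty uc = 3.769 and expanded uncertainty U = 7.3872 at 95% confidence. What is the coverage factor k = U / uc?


k = U / uc
k = 7.3872 / 3.769
k = 1.96

1.96


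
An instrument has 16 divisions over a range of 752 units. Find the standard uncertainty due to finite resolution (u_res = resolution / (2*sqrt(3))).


resolution = range / divisions
resolution = 752 / 16 = 47
u_res = resolution / (2*sqrt(3))
u_res = 47 / 3.4641016
u_res = 13.5677

13.5677


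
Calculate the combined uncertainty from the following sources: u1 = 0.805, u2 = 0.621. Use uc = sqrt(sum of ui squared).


uc = sqrt(0.805^2 + 0.621^2)
uc = sqrt(1.033666)
uc = 1.0167

1.0167


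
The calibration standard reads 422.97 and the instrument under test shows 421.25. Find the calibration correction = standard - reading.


Correction = standard - reading
= 422.97 - 421.25
= 1.7200

1.7200


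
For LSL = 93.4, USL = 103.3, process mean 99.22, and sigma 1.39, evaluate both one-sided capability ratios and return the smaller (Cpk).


Cpu = (USL - mean) / (3*sigma) = (103.3 - 99.22) / (3*1.39) = 0.9784
Cpl = (mean - LSL) / (3*sigma) = (99.22 - 93.4) / (3*1.39) = 1.3957
Cpk = min(Cpu, Cpl) = 0.9784

0.9784


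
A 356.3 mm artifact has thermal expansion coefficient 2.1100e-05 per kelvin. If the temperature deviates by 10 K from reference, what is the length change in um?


dL = L * alpha * dT
= 356.3 * 2.1100e-05 * 10
= 0.0751793 mm
dL_um = 0.0751793 * 1000 = 75.1793 um

75.1793


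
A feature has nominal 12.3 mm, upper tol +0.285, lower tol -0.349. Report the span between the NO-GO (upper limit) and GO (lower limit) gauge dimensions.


GO = nominal - lower_tol (smallest hole = maximum material condition)
GO = 12.3 - 0.349 = 11.951
NO-GO = nominal + upper_tol (largest hole = least material condition)
NO-GO = 12.3 + 0.285 = 12.585
spread = NO-GO - GO = 12.585 - 11.951 = 0.6340

0.6340


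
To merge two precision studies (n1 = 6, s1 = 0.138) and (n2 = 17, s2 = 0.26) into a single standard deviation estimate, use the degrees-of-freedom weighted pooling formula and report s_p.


s_p = sqrt(((n1-1)*s1^2 + (n2-1)*s2^2) / (n1+n2-2))
numerator = (6-1)*0.138^2 + (17-1)*0.26^2 = 0.09522 + 1.0816 = 1.17682
denominator = 6 + 17 - 2 = 21
s_p^2 = 1.17682 / 21 = 0.056039048
s_p = sqrt(0.056039048) = 0.2367

0.2367


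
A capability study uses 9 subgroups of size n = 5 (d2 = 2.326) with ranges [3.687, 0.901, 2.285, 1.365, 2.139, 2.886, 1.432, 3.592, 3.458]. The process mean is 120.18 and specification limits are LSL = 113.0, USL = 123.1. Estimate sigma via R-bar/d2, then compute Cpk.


R_bar = (3.687 + 0.901 + 2.285 + 1.365 + 2.139 + 2.886 + 1.432 + 3.592 + 3.458) / 9 = 2.4161111
sigma = R_bar / d2 = 2.4161111 / 2.326 = 1.0387408
Cp = (USL - LSL)/(6*sigma) = (123.1 - 113.0)/(6*1.0387408) = 1.6206
Cpu = (123.1 - 120.18)/(3*1.0387408) = 0.9370
Cpl = (120.18 - 113.0)/(3*1.0387408) = 2.3041
Cpk = min(Cpu, Cpl) = 0.9370

0.9370


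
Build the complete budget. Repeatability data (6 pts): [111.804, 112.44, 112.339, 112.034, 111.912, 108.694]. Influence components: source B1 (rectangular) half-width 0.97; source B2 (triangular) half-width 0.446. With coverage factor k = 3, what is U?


mean = (111.804 + 112.44 + 112.339 + 112.034 + 111.912 + 108.694) / 6 = 111.5371667
s = sqrt(sum((x - mean)^2)/(n-1)) = 1.4142266
u_A = s / sqrt(n) = 1.4142266 / sqrt(6) = 0.57735559
u_B1 = 0.97 / sqrt(3) = 0.56002976
u_B2 = 0.446 / sqrt(6) = 0.18207874
uc = sqrt(0.57735559^2 + 0.56002976^2 + 0.18207874^2) = 0.8246972
U = k * uc = 3 * 0.8246972
U = 2.4741

2.4741


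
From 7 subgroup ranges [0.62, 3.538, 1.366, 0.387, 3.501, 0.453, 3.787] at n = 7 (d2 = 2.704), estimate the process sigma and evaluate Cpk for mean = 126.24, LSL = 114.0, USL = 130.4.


R_bar = (0.62 + 3.538 + 1.366 + 0.387 + 3.501 + 0.453 + 3.787) / 7 = 1.9502857
sigma = R_bar / d2 = 1.9502857 / 2.704 = 0.7212595
Cp = (USL - LSL)/(6*sigma) = (130.4 - 114.0)/(6*0.7212595) = 3.7897
Cpu = (130.4 - 126.24)/(3*0.7212595) = 1.9226
Cpl = (126.24 - 114.0)/(3*0.7212595) = 5.6568
Cpk = min(Cpu, Cpl) = 1.9226

1.9226


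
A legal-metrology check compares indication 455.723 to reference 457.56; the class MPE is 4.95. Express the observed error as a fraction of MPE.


e = indication - reference = 455.723 - 457.56 = -1.8370
|e| = 1.8370
ratio = |e| / MPE = 1.8370 / 4.95
ratio = 0.3711

0.3711


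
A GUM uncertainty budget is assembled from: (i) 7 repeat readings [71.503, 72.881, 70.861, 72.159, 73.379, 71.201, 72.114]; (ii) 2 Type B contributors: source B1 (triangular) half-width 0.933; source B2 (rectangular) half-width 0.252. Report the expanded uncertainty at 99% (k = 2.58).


mean = (71.503 + 72.881 + 70.861 + 72.159 + 73.379 + 71.201 + 72.114) / 7 = 72.014
s = sqrt(sum((x - mean)^2)/(n-1)) = 0.90345983
u_A = s / sqrt(n) = 0.90345983 / sqrt(7) = 0.34147572
u_B1 = 0.933 / sqrt(6) = 0.38089566
u_B2 = 0.252 / sqrt(3) = 0.14549227
uc = sqrt(0.34147572^2 + 0.38089566^2 + 0.14549227^2) = 0.5318413
U = k * uc = 2.58 * 0.5318413
U = 1.3722

1.3722


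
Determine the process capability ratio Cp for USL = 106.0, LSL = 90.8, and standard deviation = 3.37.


Cp = (USL - LSL) / (6 * sigma)
= (106.0 - 90.8) / (6 * 3.37)
= 15.2000 / 20.2200
= 0.7517

0.7517


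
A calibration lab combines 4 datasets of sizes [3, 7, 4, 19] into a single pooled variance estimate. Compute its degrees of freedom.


nu = sum_i (n_i - 1)
nu = ((3 - 1) + (7 - 1) + (4 - 1) + (19 - 1))
nu = 2 + 6 + 3 + 18
nu = 29

29


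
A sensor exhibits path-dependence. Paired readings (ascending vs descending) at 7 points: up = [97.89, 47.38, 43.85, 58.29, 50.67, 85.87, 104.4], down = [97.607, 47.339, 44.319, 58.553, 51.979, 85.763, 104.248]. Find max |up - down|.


|97.89 - 97.607| = 0.2830
|47.38 - 47.339| = 0.0410
|43.85 - 44.319| = 0.4690
|58.29 - 58.553| = 0.2630
|50.67 - 51.979| = 1.3090
|85.87 - 85.763| = 0.1070
|104.4 - 104.248| = 0.1520
hysteresis = max(diffs) = 1.3090

1.3090


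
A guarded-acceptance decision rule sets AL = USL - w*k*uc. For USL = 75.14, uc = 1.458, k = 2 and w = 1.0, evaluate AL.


U = k * uc = 2 * 1.458 = 2.916
guard band g = w * U = 1.0 * 2.916 = 2.916
AL = USL - g = 75.14 - 2.916
AL = 72.2240

72.2240


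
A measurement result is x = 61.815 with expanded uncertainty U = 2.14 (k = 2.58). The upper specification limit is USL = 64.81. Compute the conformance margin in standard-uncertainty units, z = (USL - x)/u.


u = U / k = 2.14 / 2.58 = 0.82945736
margin = |USL - x| = |64.81 - 61.815| = 2.995
z = margin / u = 2.995 / 0.82945736
z = 3.6108

3.6108


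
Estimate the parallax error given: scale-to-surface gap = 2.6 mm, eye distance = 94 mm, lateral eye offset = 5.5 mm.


error = h * offset / d
= 2.6 * 5.5 / 94
= 0.1521

0.1521


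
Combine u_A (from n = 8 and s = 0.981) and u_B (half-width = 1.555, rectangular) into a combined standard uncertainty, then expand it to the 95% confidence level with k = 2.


u_A = s / sqrt(n) = 0.981 / sqrt(8) = 0.34683588
u_B = half_width / sqrt(3) = 1.555 / sqrt(3) = 0.89777967
uc = sqrt(u_A^2 + u_B^2) = sqrt(0.34683588^2 + 0.89777967^2) = 0.9624466
U = k * uc = 2 * 0.9624466
U = 1.9249

1.9249


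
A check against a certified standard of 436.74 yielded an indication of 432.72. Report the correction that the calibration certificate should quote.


Correction = standard - reading
= 436.74 - 432.72
= 4.0200

4.0200


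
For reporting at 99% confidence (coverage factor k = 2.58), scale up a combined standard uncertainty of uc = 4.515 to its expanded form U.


U = k * uc
U = 2.58 * 4.515
U = 11.6487

11.6487


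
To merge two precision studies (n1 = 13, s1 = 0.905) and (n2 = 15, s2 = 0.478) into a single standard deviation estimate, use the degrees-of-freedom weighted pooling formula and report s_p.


s_p = sqrt(((n1-1)*s1^2 + (n2-1)*s2^2) / (n1+n2-2))
numerator = (13-1)*0.905^2 + (15-1)*0.478^2 = 9.8283 + 3.198776 = 13.027076
denominator = 13 + 15 - 2 = 26
s_p^2 = 13.027076 / 26 = 0.50104138
s_p = sqrt(0.50104138) = 0.7078

0.7078


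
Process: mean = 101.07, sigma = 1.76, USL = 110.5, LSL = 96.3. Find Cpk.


Cpu = (USL - mean) / (3*sigma) = (110.5 - 101.07) / (3*1.76) = 1.7860
Cpl = (mean - LSL) / (3*sigma) = (101.07 - 96.3) / (3*1.76) = 0.9034
Cpk = min(Cpu, Cpl) = 0.9034

0.9034


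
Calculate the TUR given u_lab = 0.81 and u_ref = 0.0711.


TUR = u_lab / u_ref
= 0.81 / 0.0711
= 11.3924

11.3924


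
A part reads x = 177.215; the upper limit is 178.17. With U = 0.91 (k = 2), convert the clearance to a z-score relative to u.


u = U / k = 0.91 / 2 = 0.455
margin = |USL - x| = |178.17 - 177.215| = 0.955
z = margin / u = 0.955 / 0.455
z = 2.0989

2.0989


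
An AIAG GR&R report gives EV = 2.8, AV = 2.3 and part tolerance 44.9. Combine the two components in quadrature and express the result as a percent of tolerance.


GRR = sqrt(EV^2 + AV^2) = sqrt(2.8^2 + 2.3^2) = 3.6235342
%GRR = GRR / tol * 100 = 3.6235342 / 44.9 * 100
%GRR = 8.0702

8.0702


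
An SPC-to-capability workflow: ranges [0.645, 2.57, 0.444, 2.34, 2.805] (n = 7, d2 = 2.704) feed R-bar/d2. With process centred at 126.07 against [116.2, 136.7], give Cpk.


R_bar = (0.645 + 2.57 + 0.444 + 2.34 + 2.805) / 5 = 1.7608
sigma = R_bar / d2 = 1.7608 / 2.704 = 0.65118343
Cp = (USL - LSL)/(6*sigma) = (136.7 - 116.2)/(6*0.65118343) = 5.2469
Cpu = (136.7 - 126.07)/(3*0.65118343) = 5.4414
Cpl = (126.07 - 116.2)/(3*0.65118343) = 5.0523
Cpk = min(Cpu, Cpl) = 5.0523

5.0523


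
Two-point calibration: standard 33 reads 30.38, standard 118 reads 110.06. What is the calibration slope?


slope = (y2 - y1) / (x2 - x1)
= (110.06 - 30.38) / (118 - 33)
= 79.6800 / 85
= 0.9374

0.9374


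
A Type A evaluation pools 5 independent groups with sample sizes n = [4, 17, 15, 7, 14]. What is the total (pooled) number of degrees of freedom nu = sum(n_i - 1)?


nu = sum_i (n_i - 1)
nu = ((4 - 1) + (17 - 1) + (15 - 1) + (7 - 1) + (14 - 1))
nu = 3 + 16 + 14 + 6 + 13
nu = 52

52


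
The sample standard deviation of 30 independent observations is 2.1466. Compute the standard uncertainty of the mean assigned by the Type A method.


u_A = s / sqrt(n)
u_A = 2.1466 / sqrt(30)
u_A = 2.1466 / 5.4772256
u_A = 0.3919

0.3919


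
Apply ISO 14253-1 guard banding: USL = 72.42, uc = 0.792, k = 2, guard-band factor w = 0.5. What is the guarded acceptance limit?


U = k * uc = 2 * 0.792 = 1.584
guard band g = w * U = 0.5 * 1.584 = 0.792
AL = USL - g = 72.42 - 0.792
AL = 71.6280

71.6280


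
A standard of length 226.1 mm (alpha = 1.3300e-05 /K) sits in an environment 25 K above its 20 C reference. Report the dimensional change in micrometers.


dL = L * alpha * dT
= 226.1 * 1.3300e-05 * 25
= 0.0751782 mm
dL_um = 0.0751782 * 1000 = 75.1782 um

75.1782


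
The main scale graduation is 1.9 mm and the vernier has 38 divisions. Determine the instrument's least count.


LC = MSD / n_div
= 1.9 / 38
= 0.0500

0.0500


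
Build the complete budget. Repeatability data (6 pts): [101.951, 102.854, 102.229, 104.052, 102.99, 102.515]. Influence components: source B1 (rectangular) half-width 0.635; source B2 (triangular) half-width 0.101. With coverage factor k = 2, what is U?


mean = (101.951 + 102.854 + 102.229 + 104.052 + 102.99 + 102.515) / 6 = 102.7651667
s = sqrt(sum((x - mean)^2)/(n-1)) = 0.73855356
u_A = s / sqrt(n) = 0.73855356 / sqrt(6) = 0.30151323
u_B1 = 0.635 / sqrt(3) = 0.36661742
u_B2 = 0.101 / sqrt(6) = 0.041233077
uc = sqrt(0.30151323^2 + 0.36661742^2 + 0.041233077^2) = 0.47646482
U = k * uc = 2 * 0.47646482
U = 0.9529

0.9529


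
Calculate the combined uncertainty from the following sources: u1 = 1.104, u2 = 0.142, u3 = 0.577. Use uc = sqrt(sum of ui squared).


uc = sqrt(1.104^2 + 0.142^2 + 0.577^2)
uc = sqrt(1.571909)
uc = 1.2538

1.2538


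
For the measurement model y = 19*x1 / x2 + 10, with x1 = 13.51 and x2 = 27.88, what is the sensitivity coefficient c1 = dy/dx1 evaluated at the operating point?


y = 19*x1 / x2 + 10
dy/dx1 = 19/x2
Evaluate at x2 = 27.88: c1 = 19 / 27.88
c1 = 0.6815

0.6815


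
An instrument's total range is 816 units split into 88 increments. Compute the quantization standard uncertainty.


resolution = range / divisions
resolution = 816 / 88 = 9.2727273
u_res = resolution / (2*sqrt(3))
u_res = 9.2727273 / 3.4641016
u_res = 2.6768

2.6768


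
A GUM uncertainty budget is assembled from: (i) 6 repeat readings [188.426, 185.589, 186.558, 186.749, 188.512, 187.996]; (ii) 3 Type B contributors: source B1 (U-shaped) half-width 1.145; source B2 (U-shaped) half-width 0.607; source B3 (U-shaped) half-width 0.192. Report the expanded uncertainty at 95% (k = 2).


mean = (188.426 + 185.589 + 186.558 + 186.749 + 188.512 + 187.996) / 6 = 187.305
s = sqrt(sum((x - mean)^2)/(n-1)) = 1.1834502
u_A = s / sqrt(n) = 1.1834502 / sqrt(6) = 0.48314152
u_B1 = 1.145 / sqrt(2) = 0.80963726
u_B2 = 0.607 / sqrt(2) = 0.42921382
u_B3 = 0.192 / sqrt(2) = 0.1357645
uc = sqrt(0.48314152^2 + 0.80963726^2 + 0.42921382^2 + 0.1357645^2) = 1.0447941
U = k * uc = 2 * 1.0447941
U = 2.0896

2.0896


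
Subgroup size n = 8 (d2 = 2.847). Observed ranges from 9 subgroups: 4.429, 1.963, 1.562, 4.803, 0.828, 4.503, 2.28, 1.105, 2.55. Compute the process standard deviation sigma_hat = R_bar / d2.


R_bar = (4.429 + 1.963 + 1.562 + 4.803 + 0.828 + 4.503 + 2.28 + 1.105 + 2.55) / 9
R_bar = 24.023 / 9 = 2.6692222
sigma_hat = R_bar / d2 = 2.6692222 / 2.847 = 0.9376

0.9376


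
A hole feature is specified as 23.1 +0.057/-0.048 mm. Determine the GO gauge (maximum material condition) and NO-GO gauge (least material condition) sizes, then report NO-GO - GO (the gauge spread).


GO = nominal - lower_tol (smallest hole = maximum material condition)
GO = 23.1 - 0.048 = 23.052
NO-GO = nominal + upper_tol (largest hole = least material condition)
NO-GO = 23.1 + 0.057 = 23.157
spread = NO-GO - GO = 23.157 - 23.052 = 0.1050

0.1050


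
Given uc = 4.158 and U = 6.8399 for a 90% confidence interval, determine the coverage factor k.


k = U / uc
k = 6.8399 / 4.158
k = 1.645

1.645


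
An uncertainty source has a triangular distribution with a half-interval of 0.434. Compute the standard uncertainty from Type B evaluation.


u_B = half_width / sqrt(6)
u_B = 0.434 / 2.4494897
u_B = 0.1772

0.1772


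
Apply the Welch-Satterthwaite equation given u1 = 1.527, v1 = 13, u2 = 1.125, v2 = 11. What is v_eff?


uc = sqrt(u1^2 + u2^2) = sqrt(1.527^2 + 1.125^2) = 1.8966692
v_eff = uc^4 / (u1^4/v1 + u2^4/v2)
= 1.8966692^4 / (1.527^4/13 + 1.125^4/11)
= 12.940956 / 0.56384649
v_eff = 22.9512

22.9512


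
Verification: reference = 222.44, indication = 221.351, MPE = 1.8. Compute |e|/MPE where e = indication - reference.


e = indication - reference = 221.351 - 222.44 = -1.0890
|e| = 1.0890
ratio = |e| / MPE = 1.0890 / 1.8
ratio = 0.6050

0.6050


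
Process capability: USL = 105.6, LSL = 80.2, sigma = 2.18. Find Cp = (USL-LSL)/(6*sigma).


Cp = (USL - LSL) / (6 * sigma)
= (105.6 - 80.2) / (6 * 2.18)
= 25.4000 / 13.0800
= 1.9419

1.9419


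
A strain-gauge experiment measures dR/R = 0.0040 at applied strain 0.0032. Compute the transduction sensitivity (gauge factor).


GF = (dR/R) / epsilon
= 0.0040 / 0.0032
= 1.2500

1.2500


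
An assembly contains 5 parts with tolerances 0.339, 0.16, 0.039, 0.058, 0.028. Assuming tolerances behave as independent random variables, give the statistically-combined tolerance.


RSS = sqrt(0.339^2 + 0.16^2 + 0.039^2 + 0.058^2 + 0.028^2)
= sqrt(0.14619)
= 0.3823

0.3823


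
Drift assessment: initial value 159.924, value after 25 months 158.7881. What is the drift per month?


rate = (v2 - v1) / months
= (158.7881 - 159.924) / 25
= -1.1359 / 25
= -0.0454

-0.0454


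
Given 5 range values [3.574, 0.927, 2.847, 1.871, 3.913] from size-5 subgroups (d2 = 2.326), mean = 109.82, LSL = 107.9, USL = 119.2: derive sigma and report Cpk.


R_bar = (3.574 + 0.927 + 2.847 + 1.871 + 3.913) / 5 = 2.6264
sigma = R_bar / d2 = 2.6264 / 2.326 = 1.1291488
Cp = (USL - LSL)/(6*sigma) = (119.2 - 107.9)/(6*1.1291488) = 1.6679
Cpu = (119.2 - 109.82)/(3*1.1291488) = 2.7690
Cpl = (109.82 - 107.9)/(3*1.1291488) = 0.5668
Cpk = min(Cpu, Cpl) = 0.5668

0.5668


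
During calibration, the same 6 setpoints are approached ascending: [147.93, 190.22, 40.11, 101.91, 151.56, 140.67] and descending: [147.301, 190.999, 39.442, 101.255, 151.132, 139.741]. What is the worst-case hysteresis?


|147.93 - 147.301| = 0.6290
|190.22 - 190.999| = 0.7790
|40.11 - 39.442| = 0.6680
|101.91 - 101.255| = 0.6550
|151.56 - 151.132| = 0.4280
|140.67 - 139.741| = 0.9290
hysteresis = max(diffs) = 0.9290

0.9290


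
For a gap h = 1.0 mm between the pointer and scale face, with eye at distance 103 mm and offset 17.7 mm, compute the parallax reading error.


error = h * offset / d
= 1.0 * 17.7 / 103
= 0.1718

0.1718


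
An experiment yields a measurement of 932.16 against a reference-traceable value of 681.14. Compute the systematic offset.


Systematic error = measured - true
= 932.16 - 681.14
= 251.0200

251.0200


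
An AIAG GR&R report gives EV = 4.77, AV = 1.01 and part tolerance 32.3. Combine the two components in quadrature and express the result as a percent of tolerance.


GRR = sqrt(EV^2 + AV^2) = sqrt(4.77^2 + 1.01^2) = 4.8757564
%GRR = GRR / tol * 100 = 4.8757564 / 32.3 * 100
%GRR = 15.0952

15.0952


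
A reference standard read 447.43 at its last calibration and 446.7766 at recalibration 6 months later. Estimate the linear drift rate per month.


rate = (v2 - v1) / months
= (446.7766 - 447.43) / 6
= -0.6534 / 6
= -0.1089

-0.1089


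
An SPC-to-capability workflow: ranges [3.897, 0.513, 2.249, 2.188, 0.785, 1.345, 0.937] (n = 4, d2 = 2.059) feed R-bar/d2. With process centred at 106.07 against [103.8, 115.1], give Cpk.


R_bar = (3.897 + 0.513 + 2.249 + 2.188 + 0.785 + 1.345 + 0.937) / 7 = 1.702
sigma = R_bar / d2 = 1.702 / 2.059 = 0.82661486
Cp = (USL - LSL)/(6*sigma) = (115.1 - 103.8)/(6*0.82661486) = 2.2784
Cpu = (115.1 - 106.07)/(3*0.82661486) = 3.6414
Cpl = (106.07 - 103.8)/(3*0.82661486) = 0.9154
Cpk = min(Cpu, Cpl) = 0.9154

0.9154
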